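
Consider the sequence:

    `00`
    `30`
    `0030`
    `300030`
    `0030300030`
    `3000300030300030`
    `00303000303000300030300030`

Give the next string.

300030003030003000303000303000300030300030

From term 3 onward, concatenate the second-to-last term with the last: 00·30 = 0030, 30·0030 = 300030, …
The next term joins 3000300030300030 and 00303000303000300030300030.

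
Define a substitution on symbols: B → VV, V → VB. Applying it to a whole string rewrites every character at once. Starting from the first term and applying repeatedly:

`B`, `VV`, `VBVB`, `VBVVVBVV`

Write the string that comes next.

VBVVVBVBVBVVVBVB

Apply φ to VBVVVBVV symbol by symbol: V→VB, B→VV, V→VB, V→VB, V→VB, B→VV, V→VB, V→VB; joined: VB VV VB VB VB VV VB VB.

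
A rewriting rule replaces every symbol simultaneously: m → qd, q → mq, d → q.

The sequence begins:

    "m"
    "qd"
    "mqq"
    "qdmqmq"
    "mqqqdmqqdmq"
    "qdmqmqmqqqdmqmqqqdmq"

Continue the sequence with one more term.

mqqqdmqqdmqqdmqmqmqqqdmqqdmqmqmqqqdmq

Replace each of the 20 characters of qdmqmqmqqqdmqmqqqdmq in place — mq q qd mq qd mq qd mq mq mq q qd mq qd mq mq mq q qd mq — and concatenate.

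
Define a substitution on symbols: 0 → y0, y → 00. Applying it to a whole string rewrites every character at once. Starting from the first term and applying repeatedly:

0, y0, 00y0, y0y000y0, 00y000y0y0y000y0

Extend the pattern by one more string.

Rewriting the 16 symbols of 00y000y0y0y000y0 one by one yields y0 y0 00 y0 y0 y0 00 y0 00 y0 00 y0 y0 y0 00 y0; concatenated:

y0y000y0y0y000y000y000y0y0y000y0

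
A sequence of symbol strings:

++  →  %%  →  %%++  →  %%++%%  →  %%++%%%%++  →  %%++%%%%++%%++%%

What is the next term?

From term 3 onward, concatenate the last term with the second-to-last: %%·++ = %%++, %%++·%% = %%++%%, …
The next term joins %%++%%%%++%%++%% and %%++%%%%++.

%%++%%%%++%%++%%%%++%%%%++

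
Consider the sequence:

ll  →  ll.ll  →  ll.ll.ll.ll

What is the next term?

ll.ll.ll.ll.ll.ll.ll.ll

Every step duplicates the string with '.' between the halves.
One more doubling of ll.ll.ll.ll gives the answer.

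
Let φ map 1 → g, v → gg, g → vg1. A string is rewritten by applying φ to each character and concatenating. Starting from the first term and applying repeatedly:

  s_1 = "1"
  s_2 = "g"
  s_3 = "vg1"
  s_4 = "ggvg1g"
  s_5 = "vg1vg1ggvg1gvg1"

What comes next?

ggvg1gggvg1gvg1vg1ggvg1gvg1ggvg1g

Applying the rule to each of the 15 symbols of vg1vg1ggvg1gvg1 gives the pieces gg vg1 g gg vg1 g vg1 vg1 gg vg1 g vg1 gg vg1 g, which concatenate to the answer.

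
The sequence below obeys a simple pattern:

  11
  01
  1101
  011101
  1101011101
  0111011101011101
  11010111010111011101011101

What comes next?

011101110101110111010111010111011101011101

This is a Fibonacci-style word recurrence s(k) = s(k−2)·s(k−1): e.g. 11·01 = 1101.
So term 8 is 0111011101011101·11010111010111011101011101.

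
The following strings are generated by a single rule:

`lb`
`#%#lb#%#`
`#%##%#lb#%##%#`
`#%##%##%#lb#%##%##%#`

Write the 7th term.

Every step adds #%# to the front and #%# to the end of the previous string.
From #%##%##%#lb#%##%##%#, 3 further steps: #%##%##%#lb#%##%##%# → #%##%##%##%#lb#%##%##%##%# → #%##%##%##%##%#lb#%##%##%##%##%# → (answer).

#%##%##%##%##%##%#lb#%##%##%##%##%##%#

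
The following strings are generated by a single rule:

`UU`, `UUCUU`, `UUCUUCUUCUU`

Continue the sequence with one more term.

UUCUUCUUCUUCUUCUUCUUCUU

Each string is two copies of the previous one joined by 'C'.
One more doubling of UUCUUCUUCUU gives the answer.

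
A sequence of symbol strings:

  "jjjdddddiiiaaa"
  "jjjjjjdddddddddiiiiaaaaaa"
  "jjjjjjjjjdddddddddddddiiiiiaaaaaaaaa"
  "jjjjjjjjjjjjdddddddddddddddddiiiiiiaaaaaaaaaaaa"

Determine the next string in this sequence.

Each string has the form j^{3n} d^{4n+1} i^{n+2} a^{3n} (n = 1, 2, …).
For the next term, n = 5, so the run lengths are 15, 21, 7, 15.

jjjjjjjjjjjjjjjdddddddddddddddddddddiiiiiiiaaaaaaaaaaaaaaa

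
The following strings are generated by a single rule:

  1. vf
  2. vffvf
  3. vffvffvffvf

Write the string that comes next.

Each string is two copies of the previous one joined by 'f'.
Doubling vffvffvffvf with 'f' between the halves:

vffvffvffvffvffvffvffvf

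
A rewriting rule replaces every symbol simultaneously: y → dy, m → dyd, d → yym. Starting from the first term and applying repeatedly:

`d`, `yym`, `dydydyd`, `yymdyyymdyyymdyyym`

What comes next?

Applying the rule to each of the 18 symbols of yymdyyymdyyymdyyym gives the pieces dy dy dyd yym dy dy dy dyd yym dy dy dy dyd yym dy dy dy dyd, which concatenate to the answer.

dydydydyymdydydydydyymdydydydydyymdydydydyd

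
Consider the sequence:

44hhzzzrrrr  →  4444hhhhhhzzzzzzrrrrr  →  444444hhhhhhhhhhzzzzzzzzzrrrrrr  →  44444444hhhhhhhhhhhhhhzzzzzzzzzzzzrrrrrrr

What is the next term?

4444444444hhhhhhhhhhhhhhhhhhzzzzzzzzzzzzzzzrrrrrrrr

The n-th term is 2n 4's then 4n-2 h's then 3n z's then n+3 r's (n = 1, 2, …).
Setting n = 5 gives 10, 18, 15, 8 characters in each block.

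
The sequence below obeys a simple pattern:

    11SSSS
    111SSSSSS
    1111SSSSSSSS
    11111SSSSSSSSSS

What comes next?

Each string has the form 1^{n} S^{2n}, where the shown terms are n = 2, 3, 4, 5.
Setting n = 6 gives 6, 12 characters in each block.

111111SSSSSSSSSSSS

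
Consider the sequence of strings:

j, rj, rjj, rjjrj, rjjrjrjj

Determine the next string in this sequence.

Each term (from the third on) is the previous term followed by the one before it: term 3 = rj·j = rjj.
So term 6 is rjjrjrjj·rjjrj.

rjjrjrjjrjjrj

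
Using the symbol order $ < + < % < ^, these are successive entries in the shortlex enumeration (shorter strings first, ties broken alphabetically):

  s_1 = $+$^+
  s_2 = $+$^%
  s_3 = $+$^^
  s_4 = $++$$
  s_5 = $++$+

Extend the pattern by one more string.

$++$%

The successor of $++$+ increments the rightmost position that isn't already ^ and resets every position after it to $.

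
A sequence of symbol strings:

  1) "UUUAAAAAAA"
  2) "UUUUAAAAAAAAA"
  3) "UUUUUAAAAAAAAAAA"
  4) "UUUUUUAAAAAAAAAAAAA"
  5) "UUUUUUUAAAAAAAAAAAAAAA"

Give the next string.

Term n consists of n U's, followed by 2n+1 A's, where the shown terms are n = 3, 4, 5, 6, 7.
At n = 8 the blocks have lengths 8, 17.

UUUUUUUUAAAAAAAAAAAAAAAAA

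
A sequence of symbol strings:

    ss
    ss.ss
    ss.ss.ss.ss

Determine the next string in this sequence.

ss.ss.ss.ss.ss.ss.ss.ss

s(k+1) = s(k)·.·s(k) — each term doubles the last with '.' between the halves.
So the next term is two copies of ss.ss.ss.ss with '.' between the halves.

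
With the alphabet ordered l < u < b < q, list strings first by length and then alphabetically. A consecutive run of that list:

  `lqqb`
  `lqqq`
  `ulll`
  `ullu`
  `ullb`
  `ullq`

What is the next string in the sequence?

The successor of ullq increments the rightmost position that isn't already q and resets every position after it to l.

ulul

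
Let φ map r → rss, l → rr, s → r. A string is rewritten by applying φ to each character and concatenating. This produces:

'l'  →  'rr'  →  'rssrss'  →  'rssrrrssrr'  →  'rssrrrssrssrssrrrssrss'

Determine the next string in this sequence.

rssrrrssrssrssrrrssrrrssrrrssrssrssrrrssrr

φ(rssrrrssrssrssrrrssrss) expands symbol-by-symbol to rss r r rss rss rss r r rss r r rss r r rss rss rss r r rss r r; joining the 22 pieces gives the next term.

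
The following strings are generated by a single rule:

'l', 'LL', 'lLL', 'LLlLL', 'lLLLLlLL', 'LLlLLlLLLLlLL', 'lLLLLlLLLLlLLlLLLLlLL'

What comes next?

LLlLLlLLLLlLLlLLLLlLLLLlLLlLLLLlLL

From term 3 onward, concatenate the second-to-last term with the last: l·LL = lLL, LL·lLL = LLlLL, …
So term 8 is LLlLLlLLLLlLL·lLLLLlLLLLlLLlLLLLlLL.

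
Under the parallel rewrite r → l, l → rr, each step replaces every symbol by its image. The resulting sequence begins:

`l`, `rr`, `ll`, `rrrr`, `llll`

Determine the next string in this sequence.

rrrrrrrr

Expanding llll: l→rr, l→rr, l→rr, l→rr. Concatenated: rr rr rr rr.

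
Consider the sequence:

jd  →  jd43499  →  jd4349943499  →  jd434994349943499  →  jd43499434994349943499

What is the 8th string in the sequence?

Every step adds 43499 to the end: s(k+1) = s(k)·43499.
From jd43499434994349943499, 3 further steps: jd43499434994349943499 → jd4349943499434994349943499 → jd434994349943499434994349943499 → (answer).

jd43499434994349943499434994349943499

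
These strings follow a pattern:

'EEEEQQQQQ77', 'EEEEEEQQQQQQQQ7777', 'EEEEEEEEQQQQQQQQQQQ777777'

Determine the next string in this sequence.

Term n consists of 2n+2 E's, followed by 3n+2 Q's, followed by 2n 7's (n = 1, 2, …).
Setting n = 4 gives 10, 14, 8 characters in each block.

EEEEEEEEEEQQQQQQQQQQQQQQ77777777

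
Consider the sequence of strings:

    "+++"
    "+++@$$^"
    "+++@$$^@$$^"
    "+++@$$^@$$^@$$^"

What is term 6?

+++@$$^@$$^@$$^@$$^@$$^

The strings grow by a fixed suffix @$$^ each time.
From +++@$$^@$$^@$$^, 2 further steps: +++@$$^@$$^@$$^ → +++@$$^@$$^@$$^@$$^ → (answer).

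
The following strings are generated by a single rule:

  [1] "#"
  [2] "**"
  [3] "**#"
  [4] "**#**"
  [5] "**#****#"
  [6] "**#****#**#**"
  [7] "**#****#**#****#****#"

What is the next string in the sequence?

Each term (from the third on) is the previous term followed by the one before it: term 3 = **·# = **#.
The next term joins **#****#**#****#****# and **#****#**#**.

**#****#**#****#****#**#****#**#**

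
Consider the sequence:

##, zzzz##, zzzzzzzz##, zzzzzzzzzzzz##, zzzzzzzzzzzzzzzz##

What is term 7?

Each term is the previous one with zzzz prepended.
From zzzzzzzzzzzzzzzz##, 2 further steps: zzzzzzzzzzzzzzzz## → zzzzzzzzzzzzzzzzzzzz## → (answer).

zzzzzzzzzzzzzzzzzzzzzzzz##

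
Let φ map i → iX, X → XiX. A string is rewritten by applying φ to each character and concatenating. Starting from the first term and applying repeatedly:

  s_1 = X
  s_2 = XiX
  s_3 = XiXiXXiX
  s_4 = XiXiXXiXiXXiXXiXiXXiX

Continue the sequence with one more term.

φ(XiXiXXiXiXXiXXiXiXXiX) expands symbol-by-symbol to XiX iX XiX iX XiX XiX iX XiX iX XiX XiX iX XiX XiX iX XiX iX XiX XiX iX XiX; joining the 21 pieces gives the next term.

XiXiXXiXiXXiXXiXiXXiXiXXiXXiXiXXiXXiXiXXiXiXXiXXiXiXXiX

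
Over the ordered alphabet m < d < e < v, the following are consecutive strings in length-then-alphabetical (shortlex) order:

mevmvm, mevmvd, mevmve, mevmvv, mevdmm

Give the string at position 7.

Continuing the enumeration 2 steps past mevdmm: mevdmm → mevdmd → (answer).

mevdme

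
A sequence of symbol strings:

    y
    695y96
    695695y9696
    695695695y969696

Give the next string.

s(k+1) = 695·s(k)·96, so each term gains 695 as a prefix and 96 as a suffix.
One more step from 695695695y969696 gives the answer.

695695695695y96969696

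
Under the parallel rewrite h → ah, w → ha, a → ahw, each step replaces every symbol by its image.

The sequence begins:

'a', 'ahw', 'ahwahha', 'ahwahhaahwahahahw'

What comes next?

ahwahhaahwahahahwahwahhaahwahahwahahwahha

Replace each of the 17 characters of ahwahhaahwahahahw in place — ahw ah ha ahw ah ah ahw ahw ah ha ahw ah ahw ah ahw ah ha — and concatenate.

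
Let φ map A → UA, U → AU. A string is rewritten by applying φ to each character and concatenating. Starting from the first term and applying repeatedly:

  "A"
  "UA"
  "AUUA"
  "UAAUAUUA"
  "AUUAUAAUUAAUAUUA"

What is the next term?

Applying the rule to each of the 16 symbols of AUUAUAAUUAAUAUUA gives the pieces UA AU AU UA AU UA UA AU AU UA UA AU UA AU AU UA, which concatenate to the answer.

UAAUAUUAAUUAUAAUAUUAUAAUUAAUAUUA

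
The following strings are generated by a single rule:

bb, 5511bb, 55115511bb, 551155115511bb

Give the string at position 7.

Each term is the previous one with 5511 prepended.
From 551155115511bb, 3 further steps: 551155115511bb → 5511551155115511bb → 55115511551155115511bb → (answer).

551155115511551155115511bb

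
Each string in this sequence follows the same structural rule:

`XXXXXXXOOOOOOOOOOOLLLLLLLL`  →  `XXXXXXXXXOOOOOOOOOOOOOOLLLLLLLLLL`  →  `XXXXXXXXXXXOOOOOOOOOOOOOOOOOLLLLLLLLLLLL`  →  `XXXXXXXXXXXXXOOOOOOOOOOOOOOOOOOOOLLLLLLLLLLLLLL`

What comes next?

Reading off run lengths: X runs 7, 9, 11, 13; O runs 11, 14, 17, 20; L runs 8, 10, 12, 14 — each is linear in n, where the shown terms are n = 3, 4, 5, 6.
At n = 7 the blocks have lengths 15, 23, 16.

XXXXXXXXXXXXXXXOOOOOOOOOOOOOOOOOOOOOOOLLLLLLLLLLLLLLLL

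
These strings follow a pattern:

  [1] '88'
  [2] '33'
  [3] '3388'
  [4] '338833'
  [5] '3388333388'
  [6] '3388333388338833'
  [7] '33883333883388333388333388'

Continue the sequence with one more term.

From term 3 onward, concatenate the last term with the second-to-last: 33·88 = 3388, 3388·33 = 338833, …
Continuing: 33883333883388333388333388 · 3388333388338833 gives term 8.

338833338833883333883333883388333388338833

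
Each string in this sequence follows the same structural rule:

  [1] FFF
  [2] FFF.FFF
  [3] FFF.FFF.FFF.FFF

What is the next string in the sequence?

Each string is two copies of the previous one joined by '.'.
One more doubling of FFF.FFF.FFF.FFF gives the answer.

FFF.FFF.FFF.FFF.FFF.FFF.FFF.FFF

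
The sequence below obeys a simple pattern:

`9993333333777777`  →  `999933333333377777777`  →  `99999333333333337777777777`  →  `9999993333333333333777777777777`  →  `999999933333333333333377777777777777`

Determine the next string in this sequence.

99999999333333333333333337777777777777777

Each string has the form 9^{n} 3^{2n+1} 7^{2n}, where the shown terms are n = 3, 4, 5, 6, 7.
At n = 8 the blocks have lengths 8, 17, 16.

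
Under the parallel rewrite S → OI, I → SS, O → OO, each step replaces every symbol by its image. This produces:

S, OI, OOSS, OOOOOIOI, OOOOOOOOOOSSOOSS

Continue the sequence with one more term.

φ(OOOOOOOOOOSSOOSS) expands symbol-by-symbol to OO OO OO OO OO OO OO OO OO OO OI OI OO OO OI OI; joining the 16 pieces gives the next term.

OOOOOOOOOOOOOOOOOOOOOIOIOOOOOIOI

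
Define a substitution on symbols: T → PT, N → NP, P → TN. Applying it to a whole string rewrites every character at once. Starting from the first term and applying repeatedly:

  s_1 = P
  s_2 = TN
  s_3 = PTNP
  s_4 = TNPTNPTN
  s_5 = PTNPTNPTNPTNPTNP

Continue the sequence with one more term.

TNPTNPTNPTNPTNPTNPTNPTNPTNPTNPTN

Applying the rule to each of the 16 symbols of PTNPTNPTNPTNPTNP gives the pieces TN PT NP TN PT NP TN PT NP TN PT NP TN PT NP TN, which concatenate to the answer.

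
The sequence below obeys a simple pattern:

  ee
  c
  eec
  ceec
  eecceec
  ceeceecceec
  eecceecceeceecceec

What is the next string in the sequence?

ceeceecceeceecceecceeceecceec

From term 3 onward, concatenate the second-to-last term with the last: ee·c = eec, c·eec = ceec, …
Continuing: ceeceecceec · eecceecceeceecceec gives term 8.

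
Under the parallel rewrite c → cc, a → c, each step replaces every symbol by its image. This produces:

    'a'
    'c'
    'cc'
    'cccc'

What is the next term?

Expanding cccc: c→cc, c→cc, c→cc, c→cc. Concatenated: cc cc cc cc.

cccccccc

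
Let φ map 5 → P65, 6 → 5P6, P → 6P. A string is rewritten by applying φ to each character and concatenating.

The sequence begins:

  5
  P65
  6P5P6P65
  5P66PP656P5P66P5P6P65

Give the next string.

P656P5P65P66P6P5P6P655P66PP656P5P65P66PP656P5P66P5P6P65

Replace each of the 21 characters of 5P66PP656P5P66P5P6P65 in place — P65 6P 5P6 5P6 6P 6P 5P6 P65 5P6 6P P65 6P 5P6 5P6 6P P65 6P 5P6 6P 5P6 P65 — and concatenate.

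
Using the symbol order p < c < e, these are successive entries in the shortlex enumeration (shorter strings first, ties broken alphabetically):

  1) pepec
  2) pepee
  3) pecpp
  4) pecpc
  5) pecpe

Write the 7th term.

peccc

Continuing the enumeration 2 steps past pecpe: pecpe → peccp → (answer).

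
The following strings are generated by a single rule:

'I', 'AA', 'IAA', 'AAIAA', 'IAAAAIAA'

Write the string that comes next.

AAIAAIAAAAIAA

From term 3 onward, concatenate the second-to-last term with the last: I·AA = IAA, AA·IAA = AAIAA, …
So term 6 is AAIAA·IAAAAIAA.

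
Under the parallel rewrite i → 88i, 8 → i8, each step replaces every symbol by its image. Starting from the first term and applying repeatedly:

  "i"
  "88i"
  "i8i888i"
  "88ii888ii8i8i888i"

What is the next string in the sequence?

Rewriting the 17 symbols of 88ii888ii8i8i888i one by one yields i8 i8 88i 88i i8 i8 i8 88i 88i i8 88i i8 88i i8 i8 i8 88i; concatenated:

i8i888i88ii8i8i888i88ii888ii888ii8i8i888i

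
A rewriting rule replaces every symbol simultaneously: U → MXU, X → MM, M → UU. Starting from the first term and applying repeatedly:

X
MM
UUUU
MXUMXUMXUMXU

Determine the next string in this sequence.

Expanding MXUMXUMXUMXU: M→UU, X→MM, U→MXU, M→UU, X→MM, U→MXU, M→UU, X→MM, U→MXU, M→UU, X→MM, U→MXU. Concatenated: UU MM MXU UU MM MXU UU MM MXU UU MM MXU.

UUMMMXUUUMMMXUUUMMMXUUUMMMXU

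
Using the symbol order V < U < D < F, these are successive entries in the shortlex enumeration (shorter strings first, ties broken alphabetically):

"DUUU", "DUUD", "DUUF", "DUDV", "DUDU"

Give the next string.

DUDD

The successor of DUDU increments the rightmost position that isn't already F and resets every position after it to V.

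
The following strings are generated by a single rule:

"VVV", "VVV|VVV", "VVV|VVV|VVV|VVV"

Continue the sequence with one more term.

VVV|VVV|VVV|VVV|VVV|VVV|VVV|VVV

s(k+1) = s(k)·|·s(k) — each term doubles the last with '|' between the halves.
One more doubling of VVV|VVV|VVV|VVV gives the answer.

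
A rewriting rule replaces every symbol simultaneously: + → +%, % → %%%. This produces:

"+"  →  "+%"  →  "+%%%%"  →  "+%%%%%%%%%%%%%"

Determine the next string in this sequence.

+%%%%%%%%%%%%%%%%%%%%%%%%%%%%%%%%%%%%%%%%

Replace each of the 14 characters of +%%%%%%%%%%%%% in place — +% %%% %%% %%% %%% %%% %%% %%% %%% %%% %%% %%% %%% %%% — and concatenate.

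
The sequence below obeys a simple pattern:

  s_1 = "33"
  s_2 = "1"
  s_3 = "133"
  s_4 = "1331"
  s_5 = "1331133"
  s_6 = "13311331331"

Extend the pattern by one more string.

This is a Fibonacci-style word recurrence s(k) = s(k−1)·s(k−2): e.g. 1·33 = 133.
The next term joins 13311331331 and 1331133.

133113313311331133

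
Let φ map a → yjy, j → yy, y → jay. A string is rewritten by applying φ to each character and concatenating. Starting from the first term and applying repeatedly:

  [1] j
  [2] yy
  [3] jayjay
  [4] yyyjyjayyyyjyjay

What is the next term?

φ(yyyjyjayyyyjyjay) expands symbol-by-symbol to jay jay jay yy jay yy yjy jay jay jay jay yy jay yy yjy jay; joining the 16 pieces gives the next term.

jayjayjayyyjayyyyjyjayjayjayjayyyjayyyyjyjay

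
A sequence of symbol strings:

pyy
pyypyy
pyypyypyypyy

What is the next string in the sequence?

s(k+1) = s(k)·s(k) — each term doubles the last.
Doubling pyypyypyypyy:

pyypyypyypyypyypyypyypyy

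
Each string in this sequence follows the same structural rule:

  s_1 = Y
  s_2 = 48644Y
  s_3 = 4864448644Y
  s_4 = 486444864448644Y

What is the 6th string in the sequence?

Every step adds 48644 at the front: s(k+1) = 48644·s(k).
From 486444864448644Y, 2 further steps: 486444864448644Y → 48644486444864448644Y → (answer).

4864448644486444864448644Y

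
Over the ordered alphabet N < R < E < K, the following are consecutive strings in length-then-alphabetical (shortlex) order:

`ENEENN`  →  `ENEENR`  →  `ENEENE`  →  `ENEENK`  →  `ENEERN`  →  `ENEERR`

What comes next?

ENEERE

Treat ENEERR as a base-4 numeral over the given alphabet and add one, carrying through any trailing K's.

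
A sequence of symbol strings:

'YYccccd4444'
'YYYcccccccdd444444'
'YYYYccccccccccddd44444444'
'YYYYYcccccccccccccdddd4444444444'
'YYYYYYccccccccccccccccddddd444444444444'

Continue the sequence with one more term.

Each string has the form Y^{n+1} c^{3n+1} d^{n} 4^{2n+2} (n = 1, 2, …).
At n = 6 the blocks have lengths 7, 19, 6, 14.

YYYYYYYcccccccccccccccccccdddddd44444444444444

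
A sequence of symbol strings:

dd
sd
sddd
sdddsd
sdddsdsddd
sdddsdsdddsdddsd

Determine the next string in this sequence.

sdddsdsdddsdddsdsdddsdsddd

From term 3 onward, concatenate the last term with the second-to-last: sd·dd = sddd, sddd·sd = sdddsd, …
So term 7 is sdddsdsdddsdddsd·sdddsdsddd.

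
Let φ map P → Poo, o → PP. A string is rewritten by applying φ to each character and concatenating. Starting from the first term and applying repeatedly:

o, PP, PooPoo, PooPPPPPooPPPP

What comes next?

Applying the rule to each of the 14 symbols of PooPPPPPooPPPP gives the pieces Poo PP PP Poo Poo Poo Poo Poo PP PP Poo Poo Poo Poo, which concatenate to the answer.

PooPPPPPooPooPooPooPooPPPPPooPooPooPoo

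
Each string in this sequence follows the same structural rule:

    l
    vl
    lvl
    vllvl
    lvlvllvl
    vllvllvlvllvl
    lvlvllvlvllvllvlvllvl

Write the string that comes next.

vllvllvlvllvllvlvllvlvllvllvlvllvl

This is a Fibonacci-style word recurrence s(k) = s(k−2)·s(k−1): e.g. l·vl = lvl.
So term 8 is vllvllvlvllvl·lvlvllvlvllvllvlvllvl.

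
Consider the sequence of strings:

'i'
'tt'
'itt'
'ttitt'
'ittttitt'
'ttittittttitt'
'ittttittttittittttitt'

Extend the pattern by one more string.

ttittittttittittttittttittittttitt

Each term (from the third on) is the two preceding terms concatenated in order: term 3 = i·tt = itt.
The next term joins ttittittttitt and ittttittttittittttitt.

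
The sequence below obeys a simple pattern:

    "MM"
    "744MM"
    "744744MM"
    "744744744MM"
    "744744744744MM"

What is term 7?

The strings grow by a fixed prefix 744 each time.
From 744744744744MM, 2 further steps: 744744744744MM → 744744744744744MM → (answer).

744744744744744744MM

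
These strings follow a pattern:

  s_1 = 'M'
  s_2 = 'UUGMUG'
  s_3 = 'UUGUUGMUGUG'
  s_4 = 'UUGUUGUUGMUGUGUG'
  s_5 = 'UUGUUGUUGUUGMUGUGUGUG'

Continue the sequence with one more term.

Each term wraps the previous one in UUG on the left and UG on the right.
Applying this once more to UUGUUGUUGUUGMUGUGUGUG:

UUGUUGUUGUUGUUGMUGUGUGUGUG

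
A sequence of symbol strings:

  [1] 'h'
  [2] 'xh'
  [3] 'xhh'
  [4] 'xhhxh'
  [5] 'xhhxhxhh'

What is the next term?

From term 3 onward, concatenate the last term with the second-to-last: xh·h = xhh, xhh·xh = xhhxh, …
The next term joins xhhxhxhh and xhhxh.

xhhxhxhhxhhxh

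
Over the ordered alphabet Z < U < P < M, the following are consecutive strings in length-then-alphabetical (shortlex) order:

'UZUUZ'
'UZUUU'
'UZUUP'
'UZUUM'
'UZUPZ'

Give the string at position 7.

Advancing 2 positions from UZUPZ through UZUPZ → UZUPU reaches term 7.

UZUPP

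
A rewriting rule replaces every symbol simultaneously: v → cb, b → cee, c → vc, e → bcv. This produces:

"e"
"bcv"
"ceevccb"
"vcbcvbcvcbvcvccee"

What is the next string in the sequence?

cbvcceevccbceevccbvcceecbvccbvcvcbcvbcv

Replace each of the 17 characters of vcbcvbcvcbvcvccee in place — cb vc cee vc cb cee vc cb vc cee cb vc cb vc vc bcv bcv — and concatenate.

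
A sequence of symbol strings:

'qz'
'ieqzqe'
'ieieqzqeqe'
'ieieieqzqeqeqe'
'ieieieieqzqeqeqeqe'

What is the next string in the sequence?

ieieieieieqzqeqeqeqeqe

Every step adds ie to the front and qe to the end of the previous string.
One more step from ieieieieqzqeqeqeqe gives the answer.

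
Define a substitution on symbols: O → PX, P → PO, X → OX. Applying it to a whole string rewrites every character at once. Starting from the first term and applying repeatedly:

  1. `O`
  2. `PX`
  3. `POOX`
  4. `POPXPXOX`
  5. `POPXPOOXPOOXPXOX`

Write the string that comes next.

POPXPOOXPOPXPXOXPOPXPXOXPOOXPXOX

φ(POPXPOOXPOOXPXOX) expands symbol-by-symbol to PO PX PO OX PO PX PX OX PO PX PX OX PO OX PX OX; joining the 16 pieces gives the next term.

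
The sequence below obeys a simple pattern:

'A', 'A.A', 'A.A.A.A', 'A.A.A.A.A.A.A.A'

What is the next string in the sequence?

s(k+1) = s(k)·.·s(k) — each term doubles the last with '.' between the halves.
So the next term is two copies of A.A.A.A.A.A.A.A with '.' between the halves.

A.A.A.A.A.A.A.A.A.A.A.A.A.A.A.A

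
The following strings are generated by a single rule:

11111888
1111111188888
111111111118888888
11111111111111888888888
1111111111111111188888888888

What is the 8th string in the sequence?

1111111111111111111111111188888888888888888

Reading off run lengths: 1 runs 5, 8, 11, 14, 17; 8 runs 3, 5, 7, 9, 11 — each is linear in n, where the shown terms are n = 2, 3, 4, 5, 6.
For term 8, n = 9, so the run lengths are 26, 17.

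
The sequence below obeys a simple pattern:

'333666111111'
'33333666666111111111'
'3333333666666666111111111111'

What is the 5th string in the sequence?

Reading off run lengths: 3 runs 3, 5, 7; 6 runs 3, 6, 9; 1 runs 6, 9, 12 — each is linear in n (n = 1, 2, …).
For term 5, n = 5, so the run lengths are 11, 15, 18.

33333333333666666666666666111111111111111111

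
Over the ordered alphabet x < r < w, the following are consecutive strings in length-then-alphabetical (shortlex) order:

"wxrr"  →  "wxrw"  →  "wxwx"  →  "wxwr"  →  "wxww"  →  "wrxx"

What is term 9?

Continuing the enumeration 3 steps past wrxx: wrxx → wrxr → wrxw → (answer).

wrrx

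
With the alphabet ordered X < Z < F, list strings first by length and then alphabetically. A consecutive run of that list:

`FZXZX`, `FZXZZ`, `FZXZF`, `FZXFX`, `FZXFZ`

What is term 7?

Advancing 2 positions from FZXFZ through FZXFZ → FZXFF reaches term 7.

FZZXX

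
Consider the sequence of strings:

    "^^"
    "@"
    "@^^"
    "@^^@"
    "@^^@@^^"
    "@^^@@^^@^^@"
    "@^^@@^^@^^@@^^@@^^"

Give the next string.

@^^@@^^@^^@@^^@@^^@^^@@^^@^^@

From term 3 onward, concatenate the last term with the second-to-last: @·^^ = @^^, @^^·@ = @^^@, …
The next term joins @^^@@^^@^^@@^^@@^^ and @^^@@^^@^^@.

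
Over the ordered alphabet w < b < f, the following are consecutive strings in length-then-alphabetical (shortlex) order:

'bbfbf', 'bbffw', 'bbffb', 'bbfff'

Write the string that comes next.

The successor of bbfff increments the rightmost position that isn't already f and resets every position after it to w.

bfwww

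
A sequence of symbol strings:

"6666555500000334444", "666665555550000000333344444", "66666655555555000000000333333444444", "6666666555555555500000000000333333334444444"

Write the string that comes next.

666666665555555555550000000000000333333333344444444

Each string has the form 6^{n+2} 5^{2n} 0^{2n+1} 3^{2n-2} 4^{n+2}, where the shown terms are n = 2, 3, 4, 5.
At n = 6 the blocks have lengths 8, 12, 13, 10, 8.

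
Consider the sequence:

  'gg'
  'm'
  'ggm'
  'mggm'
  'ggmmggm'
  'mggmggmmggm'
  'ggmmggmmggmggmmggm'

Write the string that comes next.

From term 3 onward, concatenate the second-to-last term with the last: gg·m = ggm, m·ggm = mggm, …
So term 8 is mggmggmmggm·ggmmggmmggmggmmggm.

mggmggmmggmggmmggmmggmggmmggm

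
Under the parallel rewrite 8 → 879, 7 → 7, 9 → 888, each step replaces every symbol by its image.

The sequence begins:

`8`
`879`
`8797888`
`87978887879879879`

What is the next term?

φ(87978887879879879) expands symbol-by-symbol to 879 7 888 7 879 879 879 7 879 7 888 879 7 888 879 7 888; joining the 17 pieces gives the next term.

879788878798798797879788887978888797888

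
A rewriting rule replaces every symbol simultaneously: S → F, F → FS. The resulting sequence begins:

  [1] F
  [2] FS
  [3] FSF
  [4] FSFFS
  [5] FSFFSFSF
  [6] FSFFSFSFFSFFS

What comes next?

Rewriting the 13 symbols of FSFFSFSFFSFFS one by one yields FS F FS FS F FS F FS FS F FS FS F; concatenated:

FSFFSFSFFSFFSFSFFSFSF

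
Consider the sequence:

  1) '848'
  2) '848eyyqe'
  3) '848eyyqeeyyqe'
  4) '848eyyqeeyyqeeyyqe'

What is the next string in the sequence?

Each term is the previous one with eyyqe appended.
Applying this once more to 848eyyqeeyyqeeyyqe:

848eyyqeeyyqeeyyqeeyyqe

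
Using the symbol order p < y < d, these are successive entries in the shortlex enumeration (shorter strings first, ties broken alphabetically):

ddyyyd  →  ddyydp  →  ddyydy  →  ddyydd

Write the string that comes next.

The successor of ddyydd increments the rightmost position that isn't already d and resets every position after it to p.

ddydpp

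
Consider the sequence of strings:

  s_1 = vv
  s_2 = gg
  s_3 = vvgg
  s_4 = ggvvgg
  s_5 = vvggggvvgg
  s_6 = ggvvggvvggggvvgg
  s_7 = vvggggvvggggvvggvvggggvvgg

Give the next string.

From term 3 onward, concatenate the second-to-last term with the last: vv·gg = vvgg, gg·vvgg = ggvvgg, …
Continuing: ggvvggvvggggvvgg · vvggggvvggggvvggvvggggvvgg gives term 8.

ggvvggvvggggvvggvvggggvvggggvvggvvggggvvgg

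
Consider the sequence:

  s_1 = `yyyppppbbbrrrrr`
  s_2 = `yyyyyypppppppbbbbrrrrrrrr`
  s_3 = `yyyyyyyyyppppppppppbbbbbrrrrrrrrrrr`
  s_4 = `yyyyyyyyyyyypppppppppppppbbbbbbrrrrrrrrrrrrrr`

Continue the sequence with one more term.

yyyyyyyyyyyyyyyppppppppppppppppbbbbbbbrrrrrrrrrrrrrrrrr

Reading off run lengths: y runs 3, 6, 9, 12; p runs 4, 7, 10, 13; b runs 3, 4, 5, 6; r runs 5, 8, 11, 14 — each is linear in n (n = 1, 2, …).
Setting n = 5 gives 15, 16, 7, 17 characters in each block.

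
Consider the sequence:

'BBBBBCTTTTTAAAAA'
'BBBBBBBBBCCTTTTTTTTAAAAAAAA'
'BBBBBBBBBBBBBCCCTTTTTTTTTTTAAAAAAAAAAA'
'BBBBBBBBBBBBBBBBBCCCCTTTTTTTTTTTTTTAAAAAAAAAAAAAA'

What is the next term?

Reading off run lengths: B runs 5, 9, 13, 17; C runs 1, 2, 3, 4; T runs 5, 8, 11, 14; A runs 5, 8, 11, 14 — each is linear in n (n = 1, 2, …).
At n = 5 the blocks have lengths 21, 5, 17, 17.

BBBBBBBBBBBBBBBBBBBBBCCCCCTTTTTTTTTTTTTTTTTAAAAAAAAAAAAAAAAA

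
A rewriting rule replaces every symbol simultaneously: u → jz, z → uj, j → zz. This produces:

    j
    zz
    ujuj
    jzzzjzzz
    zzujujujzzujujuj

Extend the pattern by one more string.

Replace each of the 16 characters of zzujujujzzujujuj in place — uj uj jz zz jz zz jz zz uj uj jz zz jz zz jz zz — and concatenate.

ujujjzzzjzzzjzzzujujjzzzjzzzjzzz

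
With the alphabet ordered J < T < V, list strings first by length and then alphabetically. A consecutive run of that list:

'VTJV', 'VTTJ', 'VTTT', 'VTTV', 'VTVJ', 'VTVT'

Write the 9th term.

Stepping forward 3 times from VTVT: VTVT → VTVV → VVJJ, then the target.

VVJT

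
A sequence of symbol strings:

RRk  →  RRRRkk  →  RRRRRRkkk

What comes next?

Each string has the form R^{2n} k^{n} (n = 1, 2, …).
Setting n = 4 gives 8, 4 characters in each block.

RRRRRRRRkkkk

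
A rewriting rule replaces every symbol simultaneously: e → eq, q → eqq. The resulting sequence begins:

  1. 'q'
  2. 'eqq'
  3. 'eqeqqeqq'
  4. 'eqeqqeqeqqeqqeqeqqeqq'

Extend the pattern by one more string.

Applying the rule to each of the 21 symbols of eqeqqeqeqqeqqeqeqqeqq gives the pieces eq eqq eq eqq eqq eq eqq eq eqq eqq eq eqq eqq eq eqq eq eqq eqq eq eqq eqq, which concatenate to the answer.

eqeqqeqeqqeqqeqeqqeqeqqeqqeqeqqeqqeqeqqeqeqqeqqeqeqqeqq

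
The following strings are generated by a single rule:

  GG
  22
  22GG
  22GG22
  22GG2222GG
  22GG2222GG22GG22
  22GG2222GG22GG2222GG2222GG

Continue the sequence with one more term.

22GG2222GG22GG2222GG2222GG22GG2222GG22GG22

From term 3 onward, concatenate the last term with the second-to-last: 22·GG = 22GG, 22GG·22 = 22GG22, …
Continuing: 22GG2222GG22GG2222GG2222GG · 22GG2222GG22GG22 gives term 8.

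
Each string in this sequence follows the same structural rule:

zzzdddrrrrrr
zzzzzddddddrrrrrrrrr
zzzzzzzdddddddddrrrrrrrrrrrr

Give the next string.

zzzzzzzzzddddddddddddrrrrrrrrrrrrrrr

The n-th term is 2n+1 z's then 3n d's then 3n+3 r's (n = 1, 2, …).
For the next term, n = 4, so the run lengths are 9, 12, 15.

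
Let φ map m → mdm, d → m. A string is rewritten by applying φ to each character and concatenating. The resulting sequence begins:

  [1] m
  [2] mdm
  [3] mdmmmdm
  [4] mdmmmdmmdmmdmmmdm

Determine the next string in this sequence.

mdmmmdmmdmmdmmmdmmdmmmdmmdmmmdmmdmmdmmmdm

Replace each of the 17 characters of mdmmmdmmdmmdmmmdm in place — mdm m mdm mdm mdm m mdm mdm m mdm mdm m mdm mdm mdm m mdm — and concatenate.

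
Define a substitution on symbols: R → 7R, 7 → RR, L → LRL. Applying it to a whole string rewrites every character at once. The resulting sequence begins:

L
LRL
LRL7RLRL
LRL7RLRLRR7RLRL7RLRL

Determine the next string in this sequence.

Rewriting the 20 symbols of LRL7RLRLRR7RLRL7RLRL one by one yields LRL 7R LRL RR 7R LRL 7R LRL 7R 7R RR 7R LRL 7R LRL RR 7R LRL 7R LRL; concatenated:

LRL7RLRLRR7RLRL7RLRL7R7RRR7RLRL7RLRLRR7RLRL7RLRL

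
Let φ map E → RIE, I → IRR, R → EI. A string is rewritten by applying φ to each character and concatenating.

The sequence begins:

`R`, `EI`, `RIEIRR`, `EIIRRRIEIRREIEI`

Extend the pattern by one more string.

RIEIRRIRREIEIEIIRRRIEIRREIEIRIEIRRRIEIRR

Applying the rule to each of the 15 symbols of EIIRRRIEIRREIEI gives the pieces RIE IRR IRR EI EI EI IRR RIE IRR EI EI RIE IRR RIE IRR, which concatenate to the answer.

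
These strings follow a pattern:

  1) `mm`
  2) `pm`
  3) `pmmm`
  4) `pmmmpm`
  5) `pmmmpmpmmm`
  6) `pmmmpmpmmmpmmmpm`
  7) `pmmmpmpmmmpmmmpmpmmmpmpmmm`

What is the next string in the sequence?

Each term (from the third on) is the previous term followed by the one before it: term 3 = pm·mm = pmmm.
So term 8 is pmmmpmpmmmpmmmpmpmmmpmpmmm·pmmmpmpmmmpmmmpm.

pmmmpmpmmmpmmmpmpmmmpmpmmmpmmmpmpmmmpmmmpm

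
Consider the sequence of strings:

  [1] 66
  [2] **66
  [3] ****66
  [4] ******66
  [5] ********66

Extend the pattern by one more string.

Every step adds ** at the front: s(k+1) = **·s(k).
So the next term is **·********66.

**********66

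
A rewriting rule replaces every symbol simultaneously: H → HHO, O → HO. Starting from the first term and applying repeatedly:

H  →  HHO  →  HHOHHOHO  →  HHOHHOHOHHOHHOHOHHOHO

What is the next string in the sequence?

Applying the rule to each of the 21 symbols of HHOHHOHOHHOHHOHOHHOHO gives the pieces HHO HHO HO HHO HHO HO HHO HO HHO HHO HO HHO HHO HO HHO HO HHO HHO HO HHO HO, which concatenate to the answer.

HHOHHOHOHHOHHOHOHHOHOHHOHHOHOHHOHHOHOHHOHOHHOHHOHOHHOHO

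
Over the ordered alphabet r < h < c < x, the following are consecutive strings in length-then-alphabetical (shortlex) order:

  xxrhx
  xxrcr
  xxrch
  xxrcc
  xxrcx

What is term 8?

xxrxc

Advancing 3 positions from xxrcx through xxrcx → xxrxr → xxrxh reaches term 8.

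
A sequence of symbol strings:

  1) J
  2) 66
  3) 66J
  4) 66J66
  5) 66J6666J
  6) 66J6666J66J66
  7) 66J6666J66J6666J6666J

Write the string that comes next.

66J6666J66J6666J6666J66J6666J66J66

From term 3 onward, concatenate the last term with the second-to-last: 66·J = 66J, 66J·66 = 66J66, …
Continuing: 66J6666J66J6666J6666J · 66J6666J66J66 gives term 8.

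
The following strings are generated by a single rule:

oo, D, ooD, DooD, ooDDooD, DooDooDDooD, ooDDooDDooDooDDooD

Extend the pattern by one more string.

This is a Fibonacci-style word recurrence s(k) = s(k−2)·s(k−1): e.g. oo·D = ooD.
Continuing: DooDooDDooD · ooDDooDDooDooDDooD gives term 8.

DooDooDDooDooDDooDDooDooDDooD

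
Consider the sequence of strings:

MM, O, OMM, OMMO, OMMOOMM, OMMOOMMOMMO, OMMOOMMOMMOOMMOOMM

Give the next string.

From term 3 onward, concatenate the last term with the second-to-last: O·MM = OMM, OMM·O = OMMO, …
So term 8 is OMMOOMMOMMOOMMOOMM·OMMOOMMOMMO.

OMMOOMMOMMOOMMOOMMOMMOOMMOMMO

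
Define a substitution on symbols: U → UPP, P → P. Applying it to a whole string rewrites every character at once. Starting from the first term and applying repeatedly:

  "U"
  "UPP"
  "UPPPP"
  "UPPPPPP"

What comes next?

UPPPPPPPP

Expanding UPPPPPP: U→UPP, P→P, P→P, P→P, P→P, P→P, P→P. Concatenated: UPP P P P P P P.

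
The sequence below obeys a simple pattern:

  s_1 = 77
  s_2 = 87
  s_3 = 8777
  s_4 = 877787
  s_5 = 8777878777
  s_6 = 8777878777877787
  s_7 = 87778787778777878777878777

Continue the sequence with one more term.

Each term (from the third on) is the previous term followed by the one before it: term 3 = 87·77 = 8777.
Continuing: 87778787778777878777878777 · 8777878777877787 gives term 8.

877787877787778787778787778777878777877787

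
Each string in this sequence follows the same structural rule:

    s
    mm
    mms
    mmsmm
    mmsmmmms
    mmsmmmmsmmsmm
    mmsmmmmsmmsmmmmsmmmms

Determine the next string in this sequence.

mmsmmmmsmmsmmmmsmmmmsmmsmmmmsmmsmm

From term 3 onward, concatenate the last term with the second-to-last: mm·s = mms, mms·mm = mmsmm, …
Continuing: mmsmmmmsmmsmmmmsmmmms · mmsmmmmsmmsmm gives term 8.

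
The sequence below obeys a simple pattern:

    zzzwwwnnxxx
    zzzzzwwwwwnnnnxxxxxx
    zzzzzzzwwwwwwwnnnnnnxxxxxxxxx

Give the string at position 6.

Each string has the form z^{2n+1} w^{2n+1} n^{2n} x^{3n} (n = 1, 2, …).
At n = 6 the blocks have lengths 13, 13, 12, 18.

zzzzzzzzzzzzzwwwwwwwwwwwwwnnnnnnnnnnnnxxxxxxxxxxxxxxxxxx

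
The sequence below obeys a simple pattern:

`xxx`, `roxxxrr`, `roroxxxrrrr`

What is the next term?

Each term wraps the previous one in ro on the left and rr on the right.
So the next term is ro·roroxxxrrrr·rr.

rororoxxxrrrrrr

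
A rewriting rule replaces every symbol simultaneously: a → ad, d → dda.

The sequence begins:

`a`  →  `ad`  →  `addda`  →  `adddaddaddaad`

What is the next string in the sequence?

Rewriting the 13 symbols of adddaddaddaad one by one yields ad dda dda dda ad dda dda ad dda dda ad ad dda; concatenated:

adddaddaddaadddaddaadddaddaadaddda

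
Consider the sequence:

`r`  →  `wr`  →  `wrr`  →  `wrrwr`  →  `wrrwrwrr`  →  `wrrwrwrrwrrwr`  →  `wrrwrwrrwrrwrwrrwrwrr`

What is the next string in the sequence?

Each term (from the third on) is the previous term followed by the one before it: term 3 = wr·r = wrr.
Continuing: wrrwrwrrwrrwrwrrwrwrr · wrrwrwrrwrrwr gives term 8.

wrrwrwrrwrrwrwrrwrwrrwrrwrwrrwrrwr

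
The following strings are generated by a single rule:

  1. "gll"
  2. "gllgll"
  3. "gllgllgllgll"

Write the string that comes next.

s(k+1) = s(k)·s(k) — each term doubles the last.
Doubling gllgllgllgll:

gllgllgllgllgllgllgllgll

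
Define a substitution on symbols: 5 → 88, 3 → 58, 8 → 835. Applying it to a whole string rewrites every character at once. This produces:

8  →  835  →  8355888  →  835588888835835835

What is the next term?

Replace each of the 18 characters of 835588888835835835 in place — 835 58 88 88 835 835 835 835 835 835 58 88 835 58 88 835 58 88 — and concatenate.

835588888835835835835835835588883558888355888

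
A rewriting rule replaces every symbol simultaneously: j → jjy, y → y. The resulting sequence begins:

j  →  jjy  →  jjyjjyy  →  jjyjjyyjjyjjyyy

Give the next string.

Rewriting the 15 symbols of jjyjjyyjjyjjyyy one by one yields jjy jjy y jjy jjy y y jjy jjy y jjy jjy y y y; concatenated:

jjyjjyyjjyjjyyyjjyjjyyjjyjjyyyy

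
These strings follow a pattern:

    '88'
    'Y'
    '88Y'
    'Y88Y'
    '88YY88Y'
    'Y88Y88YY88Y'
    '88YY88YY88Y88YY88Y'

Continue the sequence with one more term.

Y88Y88YY88Y88YY88YY88Y88YY88Y

Each term (from the third on) is the two preceding terms concatenated in order: term 3 = 88·Y = 88Y.
So term 8 is Y88Y88YY88Y·88YY88YY88Y88YY88Y.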